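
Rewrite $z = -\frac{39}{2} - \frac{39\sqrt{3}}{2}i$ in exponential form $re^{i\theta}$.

r = |z| = sqrt((-39/2)^2 + (-39*sqrt(3)/2)^2) = sqrt(1521/4 + 4563/4) = sqrt(1521) = 39
θ = arctan(b/a) = arctan(-33.775/-19.5) (quadrant-adjusted) = 240° = 4π/3
z = 39e^(i*4π/3)


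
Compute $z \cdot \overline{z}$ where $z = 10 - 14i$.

z * conjugate(z) = |z|^2 = a^2 + b^2
= 10^2 + (-14)^2 = 296


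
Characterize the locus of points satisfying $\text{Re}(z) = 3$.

Re(z) = x where z = x + yi; the equation x = 3 is satisfied by all points with that x-coordinate
Locus: Vertical line x = 3


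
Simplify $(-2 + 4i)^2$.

(a + bi)^2 = a^2 - b^2 + 2abi
= (-2)^2 - 4^2 + 2*(-2)*4i
= -12 - 16i


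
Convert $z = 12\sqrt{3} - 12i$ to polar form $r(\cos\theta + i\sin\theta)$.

r = |z| = sqrt(a^2 + b^2) = sqrt((12*sqrt(3))^2 + (-12)^2) = sqrt(432 + 144) = sqrt(576) = 24
θ = arctan(b/a) = arctan(-12/20.7846) (quadrant-adjusted) = 330°
z = 24(cos 330° + i sin 330°)


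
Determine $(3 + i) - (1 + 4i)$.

(3 - 1) + (1 - 4)i = 2 - 3i


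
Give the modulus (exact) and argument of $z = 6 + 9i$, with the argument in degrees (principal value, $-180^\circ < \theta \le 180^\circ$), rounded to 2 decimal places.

|z| = sqrt(6^2 + 9^2) = sqrt(117)
arg(z) = arctan(b/a) = arctan(9/6) (quadrant-adjusted) = 56.31°


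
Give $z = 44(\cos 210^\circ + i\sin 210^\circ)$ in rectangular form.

a = r cos θ = 44 * -sqrt(3)/2 = -22*sqrt(3)
b = r sin θ = 44 * -1/2 = -22
z = -22*sqrt(3) - 22i


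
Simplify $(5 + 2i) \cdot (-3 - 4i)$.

(a1*a2 - b1*b2) + (a1*b2 + b1*a2)i
= (-15 - (-8)) + (-20 + (-6))i
= -7 - 26i


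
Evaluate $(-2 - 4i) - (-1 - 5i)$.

(-2 - (-1)) + (-4 - (-5))i = -1 + i


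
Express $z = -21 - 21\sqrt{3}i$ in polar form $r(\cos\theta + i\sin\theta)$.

r = |z| = sqrt(a^2 + b^2) = sqrt((-21)^2 + (-21*sqrt(3))^2) = sqrt(441 + 1323) = sqrt(1764) = 42
θ = arctan(b/a) = arctan(-36.3731/-21) (quadrant-adjusted) = 240°
z = 42(cos 240° + i sin 240°)


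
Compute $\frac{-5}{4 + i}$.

Multiply numerator and denominator by conjugate (4 - i):
= (-5)(4 - i) / (4^2 + 1^2)
= (-20 + 5i) / 17
= -20/17 + (5/17)i


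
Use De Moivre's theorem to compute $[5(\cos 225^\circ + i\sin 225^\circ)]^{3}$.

By De Moivre: z^n = r^n(cos(nθ) + i sin(nθ))
= 5^3(cos(3*225°) + i sin(3*225°))
= 125(cos 315° + i sin 315°)
= 125*sqrt(2)/2 - (125*sqrt(2)/2)i


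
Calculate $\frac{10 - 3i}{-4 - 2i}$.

Multiply numerator and denominator by conjugate (-4 + 2i):
= (10 - 3i)(-4 + 2i) / ((-4)^2 + (-2)^2)
= (-34 + 32i) / 20
Divide through by 2: (-17 + 16i) / 10
= -17/10 + (8/5)i


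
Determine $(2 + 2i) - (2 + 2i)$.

(2 - 2) + (2 - 2)i = 0


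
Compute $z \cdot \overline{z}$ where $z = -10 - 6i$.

z * conjugate(z) = |z|^2 = a^2 + b^2
= (-10)^2 + (-6)^2 = 136


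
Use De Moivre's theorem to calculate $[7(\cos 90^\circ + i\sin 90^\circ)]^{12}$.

By De Moivre: z^n = r^n(cos(nθ) + i sin(nθ))
= 7^12(cos(12*90°) + i sin(12*90°))
= 13841287201(cos 0° + i sin 0°)
= 13841287201


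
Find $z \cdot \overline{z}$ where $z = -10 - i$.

z * conjugate(z) = |z|^2 = a^2 + b^2
= (-10)^2 + (-1)^2 = 101


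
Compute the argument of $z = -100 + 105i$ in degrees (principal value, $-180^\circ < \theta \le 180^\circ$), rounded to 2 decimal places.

θ = arctan(b/a) = arctan(105/-100) (quadrant-adjusted) = 133.60°


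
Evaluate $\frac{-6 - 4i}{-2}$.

Divisor is real, so divide each part by -2:
= 3 + 2i


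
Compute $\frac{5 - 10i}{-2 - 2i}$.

Multiply numerator and denominator by conjugate (-2 + 2i):
= (5 - 10i)(-2 + 2i) / ((-2)^2 + (-2)^2)
= (10 + 30i) / 8
Divide through by 2: (5 + 15i) / 4
= 5/4 + (15/4)i


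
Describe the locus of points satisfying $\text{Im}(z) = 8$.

Im(z) = y where z = x + yi; the equation y = 8 is satisfied by all points with that y-coordinate
Locus: Horizontal line y = 8


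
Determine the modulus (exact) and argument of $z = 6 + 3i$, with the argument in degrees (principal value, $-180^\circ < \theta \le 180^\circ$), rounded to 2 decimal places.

|z| = sqrt(6^2 + 3^2) = sqrt(45)
arg(z) = arctan(b/a) = arctan(3/6) (quadrant-adjusted) = 26.57°


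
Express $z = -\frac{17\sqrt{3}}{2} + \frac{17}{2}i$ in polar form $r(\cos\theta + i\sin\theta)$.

r = |z| = sqrt(a^2 + b^2) = sqrt((-17*sqrt(3)/2)^2 + (17/2)^2) = sqrt(867/4 + 289/4) = sqrt(289) = 17
θ = arctan(b/a) = arctan(8.5/-14.7224) (quadrant-adjusted) = 150°
z = 17(cos 150° + i sin 150°)


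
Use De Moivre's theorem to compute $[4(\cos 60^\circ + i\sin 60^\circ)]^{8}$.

By De Moivre: z^n = r^n(cos(nθ) + i sin(nθ))
= 4^8(cos(8*60°) + i sin(8*60°))
= 65536(cos 120° + i sin 120°)
= -32768 + 32768*sqrt(3)i


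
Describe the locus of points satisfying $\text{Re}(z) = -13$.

Re(z) = x where z = x + yi; the equation x = -13 is satisfied by all points with that x-coordinate
Locus: Vertical line x = -13


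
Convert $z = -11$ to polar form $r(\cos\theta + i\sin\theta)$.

r = |z| = sqrt(a^2 + b^2) = sqrt((-11)^2 + (0)^2) = sqrt(121 + 0) = sqrt(121) = 11
b = 0 and a < 0, so z lies on the negative real axis: θ = 180°
z = 11(cos 180° + i sin 180°)


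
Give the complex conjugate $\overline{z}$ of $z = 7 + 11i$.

If z = a + bi, then conjugate(z) = a - bi
conjugate(7 + 11i) = 7 - 11i


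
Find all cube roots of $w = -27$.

|w| = 27, arg(w) = 180°
Root modulus = 27^(1/3) = 3
Root arguments: θ_k = (180° + 360°k)/3 for k = 0, 1, ..., 2
Roots: 3/2 + (3*sqrt(3)/2)i, -3, 3/2 - (3*sqrt(3)/2)i


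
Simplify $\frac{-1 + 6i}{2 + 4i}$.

Multiply numerator and denominator by conjugate (2 - 4i):
= (-1 + 6i)(2 - 4i) / (2^2 + 4^2)
= (22 + 16i) / 20
Divide through by 2: (11 + 8i) / 10
= 11/10 + (4/5)i


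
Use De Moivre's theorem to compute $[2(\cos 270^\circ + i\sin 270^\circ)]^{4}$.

By De Moivre: z^n = r^n(cos(nθ) + i sin(nθ))
= 2^4(cos(4*270°) + i sin(4*270°))
= 16(cos 0° + i sin 0°)
= 16


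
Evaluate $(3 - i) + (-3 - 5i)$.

(3 + (-3)) + (-1 + (-5))i = -6i


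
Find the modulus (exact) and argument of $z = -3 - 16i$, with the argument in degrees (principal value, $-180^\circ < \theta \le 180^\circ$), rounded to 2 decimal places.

|z| = sqrt((-3)^2 + (-16)^2) = sqrt(265)
arg(z) = arctan(b/a) = arctan(-16/-3) (quadrant-adjusted) = -100.62°


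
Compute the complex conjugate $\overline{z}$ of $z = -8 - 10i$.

If z = a + bi, then conjugate(z) = a - bi
conjugate(-8 - 10i) = -8 + 10i


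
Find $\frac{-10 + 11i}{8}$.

Divisor is real, so divide each part by 8:
= -5/4 + (11/8)i


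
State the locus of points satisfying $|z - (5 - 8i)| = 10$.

|z - z0| = r describes a circle centered at z0 with radius r
Here z0 = 5 - 8i and r = 10
Locus: Circle centered at (5, -8) with radius 10


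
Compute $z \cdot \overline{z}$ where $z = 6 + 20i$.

z * conjugate(z) = |z|^2 = a^2 + b^2
= 6^2 + 20^2 = 436


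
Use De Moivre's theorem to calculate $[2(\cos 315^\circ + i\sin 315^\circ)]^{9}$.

By De Moivre: z^n = r^n(cos(nθ) + i sin(nθ))
= 2^9(cos(9*315°) + i sin(9*315°))
= 512(cos 315° + i sin 315°)
= 256*sqrt(2) - 256*sqrt(2)i


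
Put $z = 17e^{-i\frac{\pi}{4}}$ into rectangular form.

a = r cos θ = 17 * sqrt(2)/2 = 17*sqrt(2)/2
b = r sin θ = 17 * -sqrt(2)/2 = -17*sqrt(2)/2
z = 17*sqrt(2)/2 - (17*sqrt(2)/2)i


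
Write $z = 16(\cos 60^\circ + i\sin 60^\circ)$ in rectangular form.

a = r cos θ = 16 * 1/2 = 8
b = r sin θ = 16 * sqrt(3)/2 = 8*sqrt(3)
z = 8 + 8*sqrt(3)i


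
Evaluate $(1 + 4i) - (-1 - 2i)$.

(1 - (-1)) + (4 - (-2))i = 2 + 6i


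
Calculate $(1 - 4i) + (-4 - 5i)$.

(1 + (-4)) + (-4 + (-5))i = -3 - 9i


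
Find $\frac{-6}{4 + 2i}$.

Multiply numerator and denominator by conjugate (4 - 2i):
= (-6)(4 - 2i) / (4^2 + 2^2)
= (-24 + 12i) / 20
Divide through by 4: (-6 + 3i) / 5
= -6/5 + (3/5)i


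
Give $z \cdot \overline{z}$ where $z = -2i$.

z * conjugate(z) = |z|^2 = a^2 + b^2
= 0^2 + (-2)^2 = 4


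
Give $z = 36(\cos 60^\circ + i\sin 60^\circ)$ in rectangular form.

a = r cos θ = 36 * 1/2 = 18
b = r sin θ = 36 * sqrt(3)/2 = 18*sqrt(3)
z = 18 + 18*sqrt(3)i


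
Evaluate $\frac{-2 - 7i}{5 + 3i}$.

Multiply numerator and denominator by conjugate (5 - 3i):
= (-2 - 7i)(5 - 3i) / (5^2 + 3^2)
= (-31 - 29i) / 34
= -31/34 - (29/34)i


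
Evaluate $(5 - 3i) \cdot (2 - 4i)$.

(a1*a2 - b1*b2) + (a1*b2 + b1*a2)i
= (10 - 12) + (-20 + (-6))i
= -2 - 26i


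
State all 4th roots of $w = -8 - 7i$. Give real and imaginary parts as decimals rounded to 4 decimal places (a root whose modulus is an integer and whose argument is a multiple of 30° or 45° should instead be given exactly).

|w| = sqrt(113) ≈ 10.630146, arg(w) ≈ 221.185925°
Root modulus = sqrt(113)^(1/4) ≈ 1.805655
Root arguments: θ_k = (arg(w) + 360°k)/4 for k = 0, 1, ..., 3
Compute each root as (root modulus)(cos θ_k + i sin θ_k) using full-precision intermediates, then round to 4 decimal places.
Roots: 1.0280 + 1.4844i, -1.4844 + 1.0280i, -1.0280 - 1.4844i, 1.4844 - 1.0280i


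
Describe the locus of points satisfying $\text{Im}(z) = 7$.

Im(z) = y where z = x + yi; the equation y = 7 is satisfied by all points with that y-coordinate
Locus: Horizontal line y = 7


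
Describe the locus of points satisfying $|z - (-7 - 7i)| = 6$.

|z - z0| = r describes a circle centered at z0 with radius r
Here z0 = -7 - 7i and r = 6
Locus: Circle centered at (-7, -7) with radius 6


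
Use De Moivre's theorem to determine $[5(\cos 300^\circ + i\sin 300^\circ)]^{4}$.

By De Moivre: z^n = r^n(cos(nθ) + i sin(nθ))
= 5^4(cos(4*300°) + i sin(4*300°))
= 625(cos 120° + i sin 120°)
= -625/2 + (625*sqrt(3)/2)i


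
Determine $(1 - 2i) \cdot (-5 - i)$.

(a1*a2 - b1*b2) + (a1*b2 + b1*a2)i
= (-5 - 2) + (-1 + 10)i
= -7 + 9i


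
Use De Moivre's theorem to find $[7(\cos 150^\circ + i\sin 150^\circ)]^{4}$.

By De Moivre: z^n = r^n(cos(nθ) + i sin(nθ))
= 7^4(cos(4*150°) + i sin(4*150°))
= 2401(cos 240° + i sin 240°)
= -2401/2 - (2401*sqrt(3)/2)i


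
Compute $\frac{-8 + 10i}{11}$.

Divisor is real, so divide each part by 11:
= -8/11 + (10/11)i


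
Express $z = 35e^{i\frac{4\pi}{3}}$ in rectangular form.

a = r cos θ = 35 * -1/2 = -35/2
b = r sin θ = 35 * -sqrt(3)/2 = -35*sqrt(3)/2
z = -35/2 - (35*sqrt(3)/2)i


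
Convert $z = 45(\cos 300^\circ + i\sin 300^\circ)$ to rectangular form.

a = r cos θ = 45 * 1/2 = 45/2
b = r sin θ = 45 * -sqrt(3)/2 = -45*sqrt(3)/2
z = 45/2 - (45*sqrt(3)/2)i


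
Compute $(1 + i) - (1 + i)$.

(1 - 1) + (1 - 1)i = 0


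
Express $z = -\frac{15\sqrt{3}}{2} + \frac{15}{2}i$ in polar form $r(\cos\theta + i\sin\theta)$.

r = |z| = sqrt(a^2 + b^2) = sqrt((-15*sqrt(3)/2)^2 + (15/2)^2) = sqrt(675/4 + 225/4) = sqrt(225) = 15
θ = arctan(b/a) = arctan(7.5/-12.9904) (quadrant-adjusted) = 150°
z = 15(cos 150° + i sin 150°)


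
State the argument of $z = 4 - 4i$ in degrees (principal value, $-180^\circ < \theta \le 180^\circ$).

θ = arctan(b/a) = arctan(-4/4) (quadrant-adjusted) = -45°


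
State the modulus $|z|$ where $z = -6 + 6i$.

|z| = sqrt(a^2 + b^2) = sqrt((-6)^2 + 6^2) = sqrt(72) = sqrt(72)


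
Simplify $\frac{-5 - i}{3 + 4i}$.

Multiply numerator and denominator by conjugate (3 - 4i):
= (-5 - i)(3 - 4i) / (3^2 + 4^2)
= (-19 + 17i) / 25
= -19/25 + (17/25)i


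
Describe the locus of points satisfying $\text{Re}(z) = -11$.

Re(z) = x where z = x + yi; the equation x = -11 is satisfied by all points with that x-coordinate
Locus: Vertical line x = -11


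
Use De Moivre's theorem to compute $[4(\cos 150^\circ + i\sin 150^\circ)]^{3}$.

By De Moivre: z^n = r^n(cos(nθ) + i sin(nθ))
= 4^3(cos(3*150°) + i sin(3*150°))
= 64(cos 90° + i sin 90°)
= 64i


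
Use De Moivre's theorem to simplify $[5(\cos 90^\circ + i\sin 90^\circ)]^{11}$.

By De Moivre: z^n = r^n(cos(nθ) + i sin(nθ))
= 5^11(cos(11*90°) + i sin(11*90°))
= 48828125(cos 270° + i sin 270°)
= -48828125i


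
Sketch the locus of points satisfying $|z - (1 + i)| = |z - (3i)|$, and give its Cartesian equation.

|z - z1| = |z - z2| means z is equidistant from z1 and z2,
i.e. the perpendicular bisector of the segment from (1, 1) to (0, 3) (midpoint (1/2, 2)).
With z = x + yi, square both sides:
(x - 1)^2 + (y - 1)^2 = (x - 0)^2 + (y - 3)^2
The x^2 and y^2 terms cancel: -2x + 4y = 9 - 2 = 7
Simplify: 2x - 4y = -7
Locus: Perpendicular bisector of the segment from (1, 1) to (0, 3): the line 2x - 4y = -7


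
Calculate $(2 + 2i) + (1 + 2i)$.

(2 + 1) + (2 + 2)i = 3 + 4i


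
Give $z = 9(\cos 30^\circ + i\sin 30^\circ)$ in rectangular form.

a = r cos θ = 9 * sqrt(3)/2 = 9*sqrt(3)/2
b = r sin θ = 9 * 1/2 = 9/2
z = 9*sqrt(3)/2 + (9/2)i


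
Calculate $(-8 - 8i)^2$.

(a + bi)^2 = a^2 - b^2 + 2abi
= (-8)^2 - (-8)^2 + 2*(-8)*(-8)i
= 128i


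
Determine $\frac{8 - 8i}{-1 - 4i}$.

Multiply numerator and denominator by conjugate (-1 + 4i):
= (8 - 8i)(-1 + 4i) / ((-1)^2 + (-4)^2)
= (24 + 40i) / 17
= 24/17 + (40/17)i


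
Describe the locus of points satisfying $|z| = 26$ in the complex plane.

|z| = 26 means sqrt(x^2 + y^2) = 26
This is a circle of radius 26 centered at the origin


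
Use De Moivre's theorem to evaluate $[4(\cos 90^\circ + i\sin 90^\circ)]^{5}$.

By De Moivre: z^n = r^n(cos(nθ) + i sin(nθ))
= 4^5(cos(5*90°) + i sin(5*90°))
= 1024(cos 90° + i sin 90°)
= 1024i


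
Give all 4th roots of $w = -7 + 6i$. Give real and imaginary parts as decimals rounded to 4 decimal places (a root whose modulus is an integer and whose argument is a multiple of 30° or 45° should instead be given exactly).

|w| = sqrt(85) ≈ 9.219544, arg(w) ≈ 139.398705°
Root modulus = sqrt(85)^(1/4) ≈ 1.742518
Root arguments: θ_k = (arg(w) + 360°k)/4 for k = 0, 1, ..., 3
Compute each root as (root modulus)(cos θ_k + i sin θ_k) using full-precision intermediates, then round to 4 decimal places.
Roots: 1.4300 + 0.9957i, -0.9957 + 1.4300i, -1.4300 - 0.9957i, 0.9957 - 1.4300i


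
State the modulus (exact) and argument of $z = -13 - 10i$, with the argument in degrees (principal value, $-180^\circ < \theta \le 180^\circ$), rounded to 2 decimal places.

|z| = sqrt((-13)^2 + (-10)^2) = sqrt(269)
arg(z) = arctan(b/a) = arctan(-10/-13) (quadrant-adjusted) = -142.43°


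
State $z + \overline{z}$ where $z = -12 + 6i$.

z + conjugate(z) = (a + bi) + (a - bi) = 2a
= 2 * (-12) = -24


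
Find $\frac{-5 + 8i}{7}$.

Divisor is real, so divide each part by 7:
= -5/7 + (8/7)i


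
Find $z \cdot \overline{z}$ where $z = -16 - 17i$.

z * conjugate(z) = |z|^2 = a^2 + b^2
= (-16)^2 + (-17)^2 = 545


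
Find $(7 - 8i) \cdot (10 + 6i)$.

(a1*a2 - b1*b2) + (a1*b2 + b1*a2)i
= (70 - (-48)) + (42 + (-80))i
= 118 - 38i


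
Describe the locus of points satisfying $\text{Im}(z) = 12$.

Im(z) = y where z = x + yi; the equation y = 12 is satisfied by all points with that y-coordinate
Locus: Horizontal line y = 12


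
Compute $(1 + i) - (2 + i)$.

(1 - 2) + (1 - 1)i = -1


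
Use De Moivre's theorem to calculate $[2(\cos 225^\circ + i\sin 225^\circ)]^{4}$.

By De Moivre: z^n = r^n(cos(nθ) + i sin(nθ))
= 2^4(cos(4*225°) + i sin(4*225°))
= 16(cos 180° + i sin 180°)
= -16


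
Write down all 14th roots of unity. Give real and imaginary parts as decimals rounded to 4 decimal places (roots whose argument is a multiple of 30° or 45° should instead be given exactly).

ω_k = e^(2πik/14) = cos(2πk/14) + i sin(2πk/14) for k = 0, 1, ..., 13
Roots: 1, 0.9010 + 0.4339i, 0.6235 + 0.7818i, 0.2225 + 0.9749i, -0.2225 + 0.9749i, -0.6235 + 0.7818i, -0.9010 + 0.4339i, -1, -0.9010 - 0.4339i, -0.6235 - 0.7818i, -0.2225 - 0.9749i, 0.2225 - 0.9749i, 0.6235 - 0.7818i, 0.9010 - 0.4339i


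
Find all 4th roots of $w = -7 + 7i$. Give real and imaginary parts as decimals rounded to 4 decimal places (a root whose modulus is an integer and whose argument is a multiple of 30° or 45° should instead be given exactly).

|w| = sqrt(98) ≈ 9.899495, arg(w) = 135°
Root modulus = sqrt(98)^(1/4) ≈ 1.773794
Root arguments: θ_k = (135° + 360°k)/4 for k = 0, 1, ..., 3
Compute each root as (root modulus)(cos θ_k + i sin θ_k) using full-precision intermediates, then round to 4 decimal places.
Roots: 1.4749 + 0.9855i, -0.9855 + 1.4749i, -1.4749 - 0.9855i, 0.9855 - 1.4749i


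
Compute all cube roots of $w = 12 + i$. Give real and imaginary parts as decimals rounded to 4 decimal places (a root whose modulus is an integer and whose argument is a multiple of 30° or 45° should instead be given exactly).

|w| = sqrt(145) ≈ 12.041595, arg(w) ≈ 4.763642°
Root modulus = sqrt(145)^(1/3) ≈ 2.292071
Root arguments: θ_k = (arg(w) + 360°k)/3 for k = 0, 1, ..., 2
Compute each root as (root modulus)(cos θ_k + i sin θ_k) using full-precision intermediates, then round to 4 decimal places.
Roots: 2.2912 + 0.0635i, -1.2006 + 1.9525i, -1.0906 - 2.0160i


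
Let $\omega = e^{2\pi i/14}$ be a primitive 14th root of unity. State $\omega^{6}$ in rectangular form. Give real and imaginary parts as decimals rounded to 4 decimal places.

ω^6 = e^(2πi·6/14) = e^(i·6π/7)
= cos(6π/7) + i sin(6π/7)
= -0.9010 + 0.4339i


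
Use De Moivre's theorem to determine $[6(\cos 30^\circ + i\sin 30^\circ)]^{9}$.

By De Moivre: z^n = r^n(cos(nθ) + i sin(nθ))
= 6^9(cos(9*30°) + i sin(9*30°))
= 10077696(cos 270° + i sin 270°)
= -10077696i


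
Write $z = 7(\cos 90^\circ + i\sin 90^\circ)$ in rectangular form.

a = r cos θ = 7 * 0 = 0
b = r sin θ = 7 * 1 = 7
z = 7i


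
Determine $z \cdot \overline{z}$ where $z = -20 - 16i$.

z * conjugate(z) = |z|^2 = a^2 + b^2
= (-20)^2 + (-16)^2 = 656


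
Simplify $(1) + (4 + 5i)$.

(1 + 4) + (0 + 5)i = 5 + 5i


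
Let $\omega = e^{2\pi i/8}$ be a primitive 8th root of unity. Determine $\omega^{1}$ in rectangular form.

ω^1 = e^(2πi·1/8) = e^(i·1π/4)
= cos(1π/4) + i sin(1π/4)
= sqrt(2)/2 + (sqrt(2)/2)i


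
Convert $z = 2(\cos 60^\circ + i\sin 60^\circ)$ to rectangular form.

a = r cos θ = 2 * 1/2 = 1
b = r sin θ = 2 * sqrt(3)/2 = sqrt(3)
z = 1 + sqrt(3)i


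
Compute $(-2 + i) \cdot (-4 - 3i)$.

(a1*a2 - b1*b2) + (a1*b2 + b1*a2)i
= (8 - (-3)) + (6 + (-4))i
= 11 + 2i


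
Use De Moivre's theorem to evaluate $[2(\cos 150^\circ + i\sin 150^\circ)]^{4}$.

By De Moivre: z^n = r^n(cos(nθ) + i sin(nθ))
= 2^4(cos(4*150°) + i sin(4*150°))
= 16(cos 240° + i sin 240°)
= -8 - 8*sqrt(3)i


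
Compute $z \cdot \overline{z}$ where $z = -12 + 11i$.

z * conjugate(z) = |z|^2 = a^2 + b^2
= (-12)^2 + 11^2 = 265


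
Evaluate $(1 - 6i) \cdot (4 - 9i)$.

(a1*a2 - b1*b2) + (a1*b2 + b1*a2)i
= (4 - 54) + (-9 + (-24))i
= -50 - 33i


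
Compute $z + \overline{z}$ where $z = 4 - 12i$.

z + conjugate(z) = (a + bi) + (a - bi) = 2a
= 2 * 4 = 8


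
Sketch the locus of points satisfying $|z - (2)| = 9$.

|z - z0| = r describes a circle centered at z0 with radius r
Here z0 = 2 and r = 9
Locus: Circle centered at (2, 0) with radius 9


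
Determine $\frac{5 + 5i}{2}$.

Divisor is real, so divide each part by 2:
= 5/2 + (5/2)i


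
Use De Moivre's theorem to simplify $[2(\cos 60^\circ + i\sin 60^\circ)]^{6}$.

By De Moivre: z^n = r^n(cos(nθ) + i sin(nθ))
= 2^6(cos(6*60°) + i sin(6*60°))
= 64(cos 0° + i sin 0°)
= 64


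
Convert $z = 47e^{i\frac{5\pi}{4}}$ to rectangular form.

a = r cos θ = 47 * -sqrt(2)/2 = -47*sqrt(2)/2
b = r sin θ = 47 * -sqrt(2)/2 = -47*sqrt(2)/2
z = -47*sqrt(2)/2 - (47*sqrt(2)/2)i


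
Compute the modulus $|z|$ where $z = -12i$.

|z| = sqrt(a^2 + b^2) = sqrt(0^2 + (-12)^2) = sqrt(144) = 12


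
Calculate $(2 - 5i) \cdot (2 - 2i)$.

(a1*a2 - b1*b2) + (a1*b2 + b1*a2)i
= (4 - 10) + (-4 + (-10))i
= -6 - 14i


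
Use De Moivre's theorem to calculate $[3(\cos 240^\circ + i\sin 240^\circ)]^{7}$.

By De Moivre: z^n = r^n(cos(nθ) + i sin(nθ))
= 3^7(cos(7*240°) + i sin(7*240°))
= 2187(cos 240° + i sin 240°)
= -2187/2 - (2187*sqrt(3)/2)i


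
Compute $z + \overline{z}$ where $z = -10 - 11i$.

z + conjugate(z) = (a + bi) + (a - bi) = 2a
= 2 * (-10) = -20


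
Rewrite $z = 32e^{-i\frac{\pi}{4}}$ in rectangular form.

a = r cos θ = 32 * sqrt(2)/2 = 16*sqrt(2)
b = r sin θ = 32 * -sqrt(2)/2 = -16*sqrt(2)
z = 16*sqrt(2) - 16*sqrt(2)i


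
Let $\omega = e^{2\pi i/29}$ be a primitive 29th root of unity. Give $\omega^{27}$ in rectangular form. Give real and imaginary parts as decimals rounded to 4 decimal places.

ω^27 = e^(2πi·27/29) = e^(i·54π/29)
= cos(54π/29) + i sin(54π/29)
= 0.9076 - 0.4199i


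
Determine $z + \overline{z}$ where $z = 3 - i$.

z + conjugate(z) = (a + bi) + (a - bi) = 2a
= 2 * 3 = 6


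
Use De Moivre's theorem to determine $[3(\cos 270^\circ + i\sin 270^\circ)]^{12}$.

By De Moivre: z^n = r^n(cos(nθ) + i sin(nθ))
= 3^12(cos(12*270°) + i sin(12*270°))
= 531441(cos 0° + i sin 0°)
= 531441


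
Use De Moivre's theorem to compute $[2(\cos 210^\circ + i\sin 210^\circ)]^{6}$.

By De Moivre: z^n = r^n(cos(nθ) + i sin(nθ))
= 2^6(cos(6*210°) + i sin(6*210°))
= 64(cos 180° + i sin 180°)
= -64


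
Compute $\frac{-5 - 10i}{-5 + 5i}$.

Multiply numerator and denominator by conjugate (-5 - 5i):
= (-5 - 10i)(-5 - 5i) / ((-5)^2 + 5^2)
= (-25 + 75i) / 50
Divide through by 25: (-1 + 3i) / 2
= -1/2 + (3/2)i


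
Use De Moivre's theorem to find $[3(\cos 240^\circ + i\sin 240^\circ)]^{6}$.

By De Moivre: z^n = r^n(cos(nθ) + i sin(nθ))
= 3^6(cos(6*240°) + i sin(6*240°))
= 729(cos 0° + i sin 0°)
= 729


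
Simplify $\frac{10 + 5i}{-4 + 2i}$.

Multiply numerator and denominator by conjugate (-4 - 2i):
= (10 + 5i)(-4 - 2i) / ((-4)^2 + 2^2)
= (-30 - 40i) / 20
Divide through by 10: (-3 - 4i) / 2
= -3/2 - 2i


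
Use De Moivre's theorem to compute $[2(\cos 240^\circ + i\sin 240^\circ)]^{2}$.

By De Moivre: z^n = r^n(cos(nθ) + i sin(nθ))
= 2^2(cos(2*240°) + i sin(2*240°))
= 4(cos 120° + i sin 120°)
= -2 + 2*sqrt(3)i


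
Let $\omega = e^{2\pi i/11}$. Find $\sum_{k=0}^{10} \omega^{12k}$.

Let ζ = ω^12 = e^(2πi·12/11). Since 11 ∤ 12, ζ ≠ 1.
Sum = Σ_{k=0}^{10} ζ^k = (ζ^11 - 1)/(ζ - 1) = (ω^{12·11} - 1)/(ζ - 1) = (1 - 1)/(ζ - 1) = 0


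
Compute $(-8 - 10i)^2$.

(a + bi)^2 = a^2 - b^2 + 2abi
= (-8)^2 - (-10)^2 + 2*(-8)*(-10)i
= -36 + 160i


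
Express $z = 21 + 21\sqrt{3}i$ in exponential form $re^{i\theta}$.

r = |z| = sqrt((21)^2 + (21*sqrt(3))^2) = sqrt(441 + 1323) = sqrt(1764) = 42
θ = arctan(b/a) = arctan(36.3731/21) (quadrant-adjusted) = 60° = π/3
z = 42e^(i*π/3)


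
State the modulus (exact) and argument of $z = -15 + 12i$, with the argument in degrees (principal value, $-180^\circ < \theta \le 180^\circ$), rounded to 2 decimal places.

|z| = sqrt((-15)^2 + 12^2) = sqrt(369)
arg(z) = arctan(b/a) = arctan(12/-15) (quadrant-adjusted) = 141.34°


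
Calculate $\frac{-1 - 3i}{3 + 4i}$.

Multiply numerator and denominator by conjugate (3 - 4i):
= (-1 - 3i)(3 - 4i) / (3^2 + 4^2)
= (-15 - 5i) / 25
Divide through by 5: (-3 - i) / 5
= -3/5 - (1/5)i


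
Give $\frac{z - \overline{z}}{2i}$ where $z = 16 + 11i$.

z - conjugate(z) = 2bi
(z - conjugate(z))/(2i) = 2bi/(2i) = b = 11


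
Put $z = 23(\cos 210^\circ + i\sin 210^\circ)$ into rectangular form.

a = r cos θ = 23 * -sqrt(3)/2 = -23*sqrt(3)/2
b = r sin θ = 23 * -1/2 = -23/2
z = -23*sqrt(3)/2 - (23/2)i


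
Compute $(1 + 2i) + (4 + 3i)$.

(1 + 4) + (2 + 3)i = 5 + 5i


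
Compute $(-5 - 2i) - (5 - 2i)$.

(-5 - 5) + (-2 - (-2))i = -10


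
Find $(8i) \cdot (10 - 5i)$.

(a1*a2 - b1*b2) + (a1*b2 + b1*a2)i
= (0 - (-40)) + (0 + 80)i
= 40 + 80i


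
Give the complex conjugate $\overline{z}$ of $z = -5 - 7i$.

If z = a + bi, then conjugate(z) = a - bi
conjugate(-5 - 7i) = -5 + 7i


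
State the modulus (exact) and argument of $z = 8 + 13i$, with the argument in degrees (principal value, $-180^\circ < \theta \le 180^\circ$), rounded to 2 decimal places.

|z| = sqrt(8^2 + 13^2) = sqrt(233)
arg(z) = arctan(b/a) = arctan(13/8) (quadrant-adjusted) = 58.39°


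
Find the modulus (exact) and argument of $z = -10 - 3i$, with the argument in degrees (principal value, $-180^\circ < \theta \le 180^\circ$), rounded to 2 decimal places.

|z| = sqrt((-10)^2 + (-3)^2) = sqrt(109)
arg(z) = arctan(b/a) = arctan(-3/-10) (quadrant-adjusted) = -163.30°


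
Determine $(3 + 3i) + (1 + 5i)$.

(3 + 1) + (3 + 5)i = 4 + 8i


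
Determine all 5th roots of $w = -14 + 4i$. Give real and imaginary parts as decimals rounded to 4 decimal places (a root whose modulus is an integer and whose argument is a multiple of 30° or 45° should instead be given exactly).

|w| = sqrt(212) ≈ 14.560220, arg(w) ≈ 164.054604°
Root modulus = sqrt(212)^(1/5) ≈ 1.708573
Root arguments: θ_k = (arg(w) + 360°k)/5 for k = 0, 1, ..., 4
Compute each root as (root modulus)(cos θ_k + i sin θ_k) using full-precision intermediates, then round to 4 decimal places.
Roots: 1.4360 + 0.9258i, -0.4368 + 1.6518i, -1.7059 + 0.0950i, -0.6176 - 1.5931i, 1.3243 - 1.0796i


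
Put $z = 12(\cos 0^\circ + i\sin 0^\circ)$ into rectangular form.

a = r cos θ = 12 * 1 = 12
b = r sin θ = 12 * 0 = 0
z = 12


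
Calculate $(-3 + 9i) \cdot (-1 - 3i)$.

(a1*a2 - b1*b2) + (a1*b2 + b1*a2)i
= (3 - (-27)) + (9 + (-9))i
= 30


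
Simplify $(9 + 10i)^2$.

(a + bi)^2 = a^2 - b^2 + 2abi
= 9^2 - 10^2 + 2*9*10i
= -19 + 180i


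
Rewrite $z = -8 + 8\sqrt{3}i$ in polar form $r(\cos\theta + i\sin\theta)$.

r = |z| = sqrt(a^2 + b^2) = sqrt((-8)^2 + (8*sqrt(3))^2) = sqrt(64 + 192) = sqrt(256) = 16
θ = arctan(b/a) = arctan(13.8564/-8) (quadrant-adjusted) = 120°
z = 16(cos 120° + i sin 120°)


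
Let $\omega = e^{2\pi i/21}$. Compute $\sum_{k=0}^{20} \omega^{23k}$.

Let ζ = ω^23 = e^(2πi·23/21). Since 21 ∤ 23, ζ ≠ 1.
Sum = Σ_{k=0}^{20} ζ^k = (ζ^21 - 1)/(ζ - 1) = (ω^{23·21} - 1)/(ζ - 1) = (1 - 1)/(ζ - 1) = 0


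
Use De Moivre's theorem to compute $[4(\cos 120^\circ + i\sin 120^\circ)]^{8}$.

By De Moivre: z^n = r^n(cos(nθ) + i sin(nθ))
= 4^8(cos(8*120°) + i sin(8*120°))
= 65536(cos 240° + i sin 240°)
= -32768 - 32768*sqrt(3)i


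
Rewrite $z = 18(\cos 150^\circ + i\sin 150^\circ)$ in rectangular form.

a = r cos θ = 18 * -sqrt(3)/2 = -9*sqrt(3)
b = r sin θ = 18 * 1/2 = 9
z = -9*sqrt(3) + 9i


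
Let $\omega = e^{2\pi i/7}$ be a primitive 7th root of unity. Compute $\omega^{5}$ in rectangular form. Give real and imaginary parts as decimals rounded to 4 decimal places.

ω^5 = e^(2πi·5/7) = e^(i·10π/7)
= cos(10π/7) + i sin(10π/7)
= -0.2225 - 0.9749i


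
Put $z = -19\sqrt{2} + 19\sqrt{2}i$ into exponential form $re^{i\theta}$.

r = |z| = sqrt((-19*sqrt(2))^2 + (19*sqrt(2))^2) = sqrt(722 + 722) = sqrt(1444) = 38
θ = arctan(b/a) = arctan(26.8701/-26.8701) (quadrant-adjusted) = 135° = 3π/4
z = 38e^(i*3π/4)


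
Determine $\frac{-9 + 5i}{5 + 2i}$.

Multiply numerator and denominator by conjugate (5 - 2i):
= (-9 + 5i)(5 - 2i) / (5^2 + 2^2)
= (-35 + 43i) / 29
= -35/29 + (43/29)i


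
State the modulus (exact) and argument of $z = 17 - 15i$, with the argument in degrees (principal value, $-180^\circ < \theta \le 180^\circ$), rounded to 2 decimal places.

|z| = sqrt(17^2 + (-15)^2) = sqrt(514)
arg(z) = arctan(b/a) = arctan(-15/17) (quadrant-adjusted) = -41.42°


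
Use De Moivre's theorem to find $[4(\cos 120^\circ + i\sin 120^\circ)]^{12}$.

By De Moivre: z^n = r^n(cos(nθ) + i sin(nθ))
= 4^12(cos(12*120°) + i sin(12*120°))
= 16777216(cos 0° + i sin 0°)
= 16777216


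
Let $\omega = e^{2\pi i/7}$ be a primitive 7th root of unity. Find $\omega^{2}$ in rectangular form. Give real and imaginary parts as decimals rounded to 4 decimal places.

ω^2 = e^(2πi·2/7) = e^(i·4π/7)
= cos(4π/7) + i sin(4π/7)
= -0.2225 + 0.9749i


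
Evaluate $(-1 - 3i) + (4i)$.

(-1 + 0) + (-3 + 4)i = -1 + i


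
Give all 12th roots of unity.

ω_k = e^(2πik/12) = cos(2πk/12) + i sin(2πk/12) for k = 0, 1, ..., 11
Roots: 1, sqrt(3)/2 + (1/2)i, 1/2 + (sqrt(3)/2)i, i, -1/2 + (sqrt(3)/2)i, -sqrt(3)/2 + (1/2)i, -1, -sqrt(3)/2 - (1/2)i, -1/2 - (sqrt(3)/2)i, -i, 1/2 - (sqrt(3)/2)i, sqrt(3)/2 - (1/2)i


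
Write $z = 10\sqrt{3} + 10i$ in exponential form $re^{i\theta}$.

r = |z| = sqrt((10*sqrt(3))^2 + (10)^2) = sqrt(300 + 100) = sqrt(400) = 20
θ = arctan(b/a) = arctan(10/17.3205) (quadrant-adjusted) = 30° = π/6
z = 20e^(i*π/6)


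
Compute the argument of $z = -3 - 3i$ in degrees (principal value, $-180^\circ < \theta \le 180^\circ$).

θ = arctan(b/a) = arctan(-3/-3) (quadrant-adjusted) = -135°


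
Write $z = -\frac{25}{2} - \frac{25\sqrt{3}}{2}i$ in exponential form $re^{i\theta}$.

r = |z| = sqrt((-25/2)^2 + (-25*sqrt(3)/2)^2) = sqrt(625/4 + 1875/4) = sqrt(625) = 25
θ = arctan(b/a) = arctan(-21.6506/-12.5) (quadrant-adjusted) = -120° = -2π/3
z = 25e^(-i*2π/3)


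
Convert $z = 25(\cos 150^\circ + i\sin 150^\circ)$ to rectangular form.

a = r cos θ = 25 * -sqrt(3)/2 = -25*sqrt(3)/2
b = r sin θ = 25 * 1/2 = 25/2
z = -25*sqrt(3)/2 + (25/2)i


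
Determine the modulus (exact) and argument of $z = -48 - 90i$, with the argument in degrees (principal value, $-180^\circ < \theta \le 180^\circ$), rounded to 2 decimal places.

|z| = sqrt((-48)^2 + (-90)^2) = 102
arg(z) = arctan(b/a) = arctan(-90/-48) (quadrant-adjusted) = -118.07°


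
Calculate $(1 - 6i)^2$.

(a + bi)^2 = a^2 - b^2 + 2abi
= 1^2 - (-6)^2 + 2*1*(-6)i
= -35 - 12i


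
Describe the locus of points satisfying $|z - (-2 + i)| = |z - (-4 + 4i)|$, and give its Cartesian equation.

|z - z1| = |z - z2| means z is equidistant from z1 and z2,
i.e. the perpendicular bisector of the segment from (-2, 1) to (-4, 4) (midpoint (-3, 5/2)).
With z = x + yi, square both sides:
(x - (-2))^2 + (y - 1)^2 = (x - (-4))^2 + (y - 4)^2
The x^2 and y^2 terms cancel: -4x + 6y = 32 - 5 = 27
Simplify: 4x - 6y = -27
Locus: Perpendicular bisector of the segment from (-2, 1) to (-4, 4): the line 4x - 6y = -27


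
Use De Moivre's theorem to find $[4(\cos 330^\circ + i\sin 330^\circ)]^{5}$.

By De Moivre: z^n = r^n(cos(nθ) + i sin(nθ))
= 4^5(cos(5*330°) + i sin(5*330°))
= 1024(cos 210° + i sin 210°)
= -512*sqrt(3) - 512i


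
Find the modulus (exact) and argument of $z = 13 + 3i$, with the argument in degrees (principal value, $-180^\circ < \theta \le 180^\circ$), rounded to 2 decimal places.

|z| = sqrt(13^2 + 3^2) = sqrt(178)
arg(z) = arctan(b/a) = arctan(3/13) (quadrant-adjusted) = 12.99°


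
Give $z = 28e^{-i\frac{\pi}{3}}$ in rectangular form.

a = r cos θ = 28 * 1/2 = 14
b = r sin θ = 28 * -sqrt(3)/2 = -14*sqrt(3)
z = 14 - 14*sqrt(3)i


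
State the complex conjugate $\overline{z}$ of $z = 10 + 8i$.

If z = a + bi, then conjugate(z) = a - bi
conjugate(10 + 8i) = 10 - 8i


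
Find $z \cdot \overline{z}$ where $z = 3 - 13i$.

z * conjugate(z) = |z|^2 = a^2 + b^2
= 3^2 + (-13)^2 = 178


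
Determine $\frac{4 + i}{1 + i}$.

Multiply numerator and denominator by conjugate (1 - i):
= (4 + i)(1 - i) / (1^2 + 1^2)
= (5 - 3i) / 2
= 5/2 - (3/2)i


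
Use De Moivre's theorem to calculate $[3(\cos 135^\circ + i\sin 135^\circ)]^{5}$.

By De Moivre: z^n = r^n(cos(nθ) + i sin(nθ))
= 3^5(cos(5*135°) + i sin(5*135°))
= 243(cos 315° + i sin 315°)
= 243*sqrt(2)/2 - (243*sqrt(2)/2)i


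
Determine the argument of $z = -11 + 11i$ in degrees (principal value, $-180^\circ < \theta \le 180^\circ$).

θ = arctan(b/a) = arctan(11/-11) (quadrant-adjusted) = 135°


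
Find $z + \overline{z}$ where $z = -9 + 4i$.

z + conjugate(z) = (a + bi) + (a - bi) = 2a
= 2 * (-9) = -18


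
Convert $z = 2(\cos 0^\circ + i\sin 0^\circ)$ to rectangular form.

a = r cos θ = 2 * 1 = 2
b = r sin θ = 2 * 0 = 0
z = 2


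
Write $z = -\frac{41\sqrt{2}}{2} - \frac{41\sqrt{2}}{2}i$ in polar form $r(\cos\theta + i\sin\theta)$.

r = |z| = sqrt(a^2 + b^2) = sqrt((-41*sqrt(2)/2)^2 + (-41*sqrt(2)/2)^2) = sqrt(1681/2 + 1681/2) = sqrt(1681) = 41
θ = arctan(b/a) = arctan(-28.9914/-28.9914) (quadrant-adjusted) = 225°
z = 41(cos 225° + i sin 225°)


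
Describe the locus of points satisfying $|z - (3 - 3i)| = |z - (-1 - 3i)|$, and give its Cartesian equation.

|z - z1| = |z - z2| means z is equidistant from z1 and z2,
i.e. the perpendicular bisector of the segment from (3, -3) to (-1, -3) (midpoint (1, -3)).
With z = x + yi, square both sides:
(x - 3)^2 + (y - (-3))^2 = (x - (-1))^2 + (y - (-3))^2
The x^2 and y^2 terms cancel: -8x + 0y = 10 - 18 = -8
Simplify: x = 1
Locus: Perpendicular bisector of the segment from (3, -3) to (-1, -3): the line x = 1


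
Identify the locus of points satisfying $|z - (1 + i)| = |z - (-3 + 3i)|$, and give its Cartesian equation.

|z - z1| = |z - z2| means z is equidistant from z1 and z2,
i.e. the perpendicular bisector of the segment from (1, 1) to (-3, 3) (midpoint (-1, 2)).
With z = x + yi, square both sides:
(x - 1)^2 + (y - 1)^2 = (x - (-3))^2 + (y - 3)^2
The x^2 and y^2 terms cancel: -8x + 4y = 18 - 2 = 16
Simplify: 2x - y = -4
Locus: Perpendicular bisector of the segment from (1, 1) to (-3, 3): the line 2x - y = -4


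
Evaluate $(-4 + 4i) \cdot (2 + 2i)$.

(a1*a2 - b1*b2) + (a1*b2 + b1*a2)i
= (-8 - 8) + (-8 + 8)i
= -16


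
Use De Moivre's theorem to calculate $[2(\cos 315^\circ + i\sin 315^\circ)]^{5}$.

By De Moivre: z^n = r^n(cos(nθ) + i sin(nθ))
= 2^5(cos(5*315°) + i sin(5*315°))
= 32(cos 135° + i sin 135°)
= -16*sqrt(2) + 16*sqrt(2)i


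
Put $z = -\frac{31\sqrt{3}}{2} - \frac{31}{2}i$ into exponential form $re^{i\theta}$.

r = |z| = sqrt((-31*sqrt(3)/2)^2 + (-31/2)^2) = sqrt(2883/4 + 961/4) = sqrt(961) = 31
θ = arctan(b/a) = arctan(-15.5/-26.8468) (quadrant-adjusted) = -150° = -5π/6
z = 31e^(-i*5π/6)


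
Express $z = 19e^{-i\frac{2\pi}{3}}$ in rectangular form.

a = r cos θ = 19 * -1/2 = -19/2
b = r sin θ = 19 * -sqrt(3)/2 = -19*sqrt(3)/2
z = -19/2 - (19*sqrt(3)/2)i


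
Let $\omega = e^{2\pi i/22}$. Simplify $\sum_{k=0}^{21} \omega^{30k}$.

Let ζ = ω^30 = e^(2πi·30/22). Since 22 ∤ 30, ζ ≠ 1.
Sum = Σ_{k=0}^{21} ζ^k = (ζ^22 - 1)/(ζ - 1) = (ω^{30·22} - 1)/(ζ - 1) = (1 - 1)/(ζ - 1) = 0


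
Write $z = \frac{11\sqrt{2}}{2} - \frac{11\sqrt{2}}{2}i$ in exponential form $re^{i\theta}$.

r = |z| = sqrt((11*sqrt(2)/2)^2 + (-11*sqrt(2)/2)^2) = sqrt(121/2 + 121/2) = sqrt(121) = 11
θ = arctan(b/a) = arctan(-7.7782/7.7782) (quadrant-adjusted) = -45° = -π/4
z = 11e^(-i*π/4)


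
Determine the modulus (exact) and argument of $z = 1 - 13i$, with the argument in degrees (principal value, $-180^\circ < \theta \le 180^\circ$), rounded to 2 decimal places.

|z| = sqrt(1^2 + (-13)^2) = sqrt(170)
arg(z) = arctan(b/a) = arctan(-13/1) (quadrant-adjusted) = -85.60°


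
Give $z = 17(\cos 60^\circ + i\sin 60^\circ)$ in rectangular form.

a = r cos θ = 17 * 1/2 = 17/2
b = r sin θ = 17 * sqrt(3)/2 = 17*sqrt(3)/2
z = 17/2 + (17*sqrt(3)/2)i


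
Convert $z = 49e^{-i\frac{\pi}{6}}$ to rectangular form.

a = r cos θ = 49 * sqrt(3)/2 = 49*sqrt(3)/2
b = r sin θ = 49 * -1/2 = -49/2
z = 49*sqrt(3)/2 - (49/2)i


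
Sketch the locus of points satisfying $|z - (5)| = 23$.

|z - z0| = r describes a circle centered at z0 with radius r
Here z0 = 5 and r = 23
Locus: Circle centered at (5, 0) with radius 23


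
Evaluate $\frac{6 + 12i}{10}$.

Divisor is real, so divide each part by 10:
= 3/5 + (6/5)i


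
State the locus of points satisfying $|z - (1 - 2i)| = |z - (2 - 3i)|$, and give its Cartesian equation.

|z - z1| = |z - z2| means z is equidistant from z1 and z2,
i.e. the perpendicular bisector of the segment from (1, -2) to (2, -3) (midpoint (3/2, -5/2)).
With z = x + yi, square both sides:
(x - 1)^2 + (y - (-2))^2 = (x - 2)^2 + (y - (-3))^2
The x^2 and y^2 terms cancel: 2x + (-2)y = 13 - 5 = 8
Simplify: x - y = 4
Locus: Perpendicular bisector of the segment from (1, -2) to (2, -3): the line x - y = 4


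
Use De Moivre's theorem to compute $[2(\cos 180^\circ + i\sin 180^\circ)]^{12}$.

By De Moivre: z^n = r^n(cos(nθ) + i sin(nθ))
= 2^12(cos(12*180°) + i sin(12*180°))
= 4096(cos 0° + i sin 0°)
= 4096


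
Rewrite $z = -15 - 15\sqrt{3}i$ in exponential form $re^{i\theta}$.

r = |z| = sqrt((-15)^2 + (-15*sqrt(3))^2) = sqrt(225 + 675) = sqrt(900) = 30
θ = arctan(b/a) = arctan(-25.9808/-15) (quadrant-adjusted) = -120° = -2π/3
z = 30e^(-i*2π/3)


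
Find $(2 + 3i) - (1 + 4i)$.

(2 - 1) + (3 - 4)i = 1 - i


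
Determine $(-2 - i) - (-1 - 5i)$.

(-2 - (-1)) + (-1 - (-5))i = -1 + 4i


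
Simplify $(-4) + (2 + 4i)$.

(-4 + 2) + (0 + 4)i = -2 + 4i


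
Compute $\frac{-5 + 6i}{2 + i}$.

Multiply numerator and denominator by conjugate (2 - i):
= (-5 + 6i)(2 - i) / (2^2 + 1^2)
= (-4 + 17i) / 5
= -4/5 + (17/5)i


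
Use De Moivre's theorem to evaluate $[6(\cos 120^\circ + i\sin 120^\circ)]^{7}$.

By De Moivre: z^n = r^n(cos(nθ) + i sin(nθ))
= 6^7(cos(7*120°) + i sin(7*120°))
= 279936(cos 120° + i sin 120°)
= -139968 + 139968*sqrt(3)i


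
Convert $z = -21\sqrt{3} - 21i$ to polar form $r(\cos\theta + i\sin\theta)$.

r = |z| = sqrt(a^2 + b^2) = sqrt((-21*sqrt(3))^2 + (-21)^2) = sqrt(1323 + 441) = sqrt(1764) = 42
θ = arctan(b/a) = arctan(-21/-36.3731) (quadrant-adjusted) = 210°
z = 42(cos 210° + i sin 210°)


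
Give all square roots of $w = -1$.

|w| = 1, arg(w) = 180°
Root modulus = 1^(1/2) = 1
Root arguments: θ_k = (180° + 360°k)/2 for k = 0, 1, ..., 1
Roots: i, -i


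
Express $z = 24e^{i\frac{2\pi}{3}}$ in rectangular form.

a = r cos θ = 24 * -1/2 = -12
b = r sin θ = 24 * sqrt(3)/2 = 12*sqrt(3)
z = -12 + 12*sqrt(3)i


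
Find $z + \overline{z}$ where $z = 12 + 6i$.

z + conjugate(z) = (a + bi) + (a - bi) = 2a
= 2 * 12 = 24


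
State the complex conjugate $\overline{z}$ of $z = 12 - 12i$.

If z = a + bi, then conjugate(z) = a - bi
conjugate(12 - 12i) = 12 + 12i


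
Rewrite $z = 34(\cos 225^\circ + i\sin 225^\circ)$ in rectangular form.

a = r cos θ = 34 * -sqrt(2)/2 = -17*sqrt(2)
b = r sin θ = 34 * -sqrt(2)/2 = -17*sqrt(2)
z = -17*sqrt(2) - 17*sqrt(2)i


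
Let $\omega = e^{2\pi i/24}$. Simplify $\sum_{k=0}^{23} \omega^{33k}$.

Let ζ = ω^33 = e^(2πi·33/24). Since 24 ∤ 33, ζ ≠ 1.
Sum = Σ_{k=0}^{23} ζ^k = (ζ^24 - 1)/(ζ - 1) = (ω^{33·24} - 1)/(ζ - 1) = (1 - 1)/(ζ - 1) = 0


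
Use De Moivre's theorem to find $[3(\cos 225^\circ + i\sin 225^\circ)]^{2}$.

By De Moivre: z^n = r^n(cos(nθ) + i sin(nθ))
= 3^2(cos(2*225°) + i sin(2*225°))
= 9(cos 90° + i sin 90°)
= 9i


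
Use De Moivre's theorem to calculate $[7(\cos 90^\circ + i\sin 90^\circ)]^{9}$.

By De Moivre: z^n = r^n(cos(nθ) + i sin(nθ))
= 7^9(cos(9*90°) + i sin(9*90°))
= 40353607(cos 90° + i sin 90°)
= 40353607i


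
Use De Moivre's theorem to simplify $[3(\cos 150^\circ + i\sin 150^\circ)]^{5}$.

By De Moivre: z^n = r^n(cos(nθ) + i sin(nθ))
= 3^5(cos(5*150°) + i sin(5*150°))
= 243(cos 30° + i sin 30°)
= 243*sqrt(3)/2 + (243/2)i


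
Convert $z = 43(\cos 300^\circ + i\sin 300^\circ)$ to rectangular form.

a = r cos θ = 43 * 1/2 = 43/2
b = r sin θ = 43 * -sqrt(3)/2 = -43*sqrt(3)/2
z = 43/2 - (43*sqrt(3)/2)i


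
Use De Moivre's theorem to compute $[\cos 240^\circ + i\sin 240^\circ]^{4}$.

By De Moivre: z^n = r^n(cos(nθ) + i sin(nθ))
= 1^4(cos(4*240°) + i sin(4*240°))
= 1(cos 240° + i sin 240°)
= -1/2 - (sqrt(3)/2)i
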